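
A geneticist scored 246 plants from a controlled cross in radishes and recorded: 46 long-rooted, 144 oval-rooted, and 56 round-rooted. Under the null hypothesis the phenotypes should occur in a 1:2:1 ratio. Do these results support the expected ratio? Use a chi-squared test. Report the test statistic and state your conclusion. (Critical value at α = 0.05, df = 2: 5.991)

7.984; not consistent

Total ratio parts = 4. Expected numbers out of 246:
  long-rooted: 246 × 1/4 = 61.5
  oval-rooted: 246 × 2/4 = 123
  round-rooted: 246 × 1/4 = 61.5
χ² = Σ (O − E)² / E
  long-rooted: (46 − 61.5)² / 61.5 = 3.9065
  oval-rooted: (144 − 123)² / 123 = 3.5854
  round-rooted: (56 − 61.5)² / 61.5 = 0.4919
χ² = 3.9065 + 3.5854 + 0.4919 = 7.9838 ≈ 7.984
Degrees of freedom = 3 − 1 = 2; critical value at α = 0.05 is 5.991.
Since 7.984 > 5.991, we reject the null hypothesis — the data do not fit the 1:2:1 ratio.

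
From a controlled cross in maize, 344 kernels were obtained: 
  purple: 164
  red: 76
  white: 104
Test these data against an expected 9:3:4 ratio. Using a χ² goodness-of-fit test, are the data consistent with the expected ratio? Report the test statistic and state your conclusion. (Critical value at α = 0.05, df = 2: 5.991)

10.315; not consistent

Under the 9:3:4 hypothesis (Σ ratio = 16, N = 344):
  purple: 344 × 9/16 = 193.5
  red: 344 × 3/16 = 64.5
  white: 344 × 4/16 = 86
χ² = Σ (O − E)² / E
  purple: (164 − 193.5)² / 193.5 = 4.4974
  red: (76 − 64.5)² / 64.5 = 2.0504
  white: (104 − 86)² / 86 = 3.7674
χ² = 4.4974 + 2.0504 + 3.7674 = 10.3152 ≈ 10.315
Degrees of freedom = 3 − 1 = 2; critical value at α = 0.05 is 5.991.
Since 10.315 > 5.991, we reject the null hypothesis — the data do not fit the 9:3:4 ratio.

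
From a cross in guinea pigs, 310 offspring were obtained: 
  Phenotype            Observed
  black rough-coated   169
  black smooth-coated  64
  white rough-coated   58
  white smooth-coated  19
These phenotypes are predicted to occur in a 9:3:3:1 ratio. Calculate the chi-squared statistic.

The 9:3:3:1 ratio has 16 parts, so with N = 310 the expected counts are:
  black rough-coated: 310 × 9/16 = 174.375
  black smooth-coated: 310 × 3/16 = 58.125
  white rough-coated: 310 × 3/16 = 58.125
  white smooth-coated: 310 × 1/16 = 19.375
χ² = Σ (O − E)² / E
  black rough-coated: (169 − 174.375)² / 174.375 = 0.1657
  black smooth-coated: (64 − 58.125)² / 58.125 = 0.5938
  white rough-coated: (58 − 58.125)² / 58.125 = 0.0003
  white smooth-coated: (19 − 19.375)² / 19.375 = 0.0073
χ² = 0.1657 + 0.5938 + 0.0003 + 0.0073 = 0.7671 ≈ 0.767

0.767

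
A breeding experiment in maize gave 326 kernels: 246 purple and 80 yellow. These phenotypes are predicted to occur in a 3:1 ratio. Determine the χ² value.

Under the 3:1 hypothesis (Σ ratio = 4, N = 326):
  purple: 326 × 3/4 = 244.5
  yellow: 326 × 1/4 = 81.5
χ² = Σ (O − E)² / E
  purple: (246 − 244.5)² / 244.5 = 0.0092
  yellow: (80 − 81.5)² / 81.5 = 0.0276
χ² = 0.0092 + 0.0276 = 0.0368 ≈ 0.037

0.037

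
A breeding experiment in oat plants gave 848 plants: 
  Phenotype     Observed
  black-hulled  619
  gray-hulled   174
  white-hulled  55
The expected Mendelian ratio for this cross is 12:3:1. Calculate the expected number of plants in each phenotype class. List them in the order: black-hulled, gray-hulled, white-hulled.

636, 159, 53

Total ratio parts = 16. Expected numbers out of 848:
  black-hulled: 848 × 12/16 = 636
  gray-hulled: 848 × 3/16 = 159
  white-hulled: 848 × 1/16 = 53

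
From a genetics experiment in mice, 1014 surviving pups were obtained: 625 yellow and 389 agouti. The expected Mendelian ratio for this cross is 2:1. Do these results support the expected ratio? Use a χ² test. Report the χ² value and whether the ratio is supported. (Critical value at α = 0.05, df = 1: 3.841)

Total ratio parts = 3. Expected numbers out of 1014:
  yellow: 1014 × 2/3 = 676
  agouti: 1014 × 1/3 = 338
χ² = Σ (O − E)² / E
  yellow: (625 − 676)² / 676 = 3.8476
  agouti: (389 − 338)² / 338 = 7.6953
χ² = 3.8476 + 7.6953 = 11.5429 ≈ 11.543
Degrees of freedom = 2 − 1 = 1; critical value at α = 0.05 is 3.841.
Since 11.543 > 3.841, we reject the null hypothesis — the data do not fit the 2:1 ratio.

11.543; not consistent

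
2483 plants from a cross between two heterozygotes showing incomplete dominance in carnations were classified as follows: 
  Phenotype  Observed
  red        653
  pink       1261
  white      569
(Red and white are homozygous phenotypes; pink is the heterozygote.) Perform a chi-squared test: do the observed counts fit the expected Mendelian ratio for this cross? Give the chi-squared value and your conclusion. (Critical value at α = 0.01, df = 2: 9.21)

With incomplete dominance, a heterozygote × heterozygote cross gives a 1:2:1 phenotypic ratio.
Expected counts for N = 2483 under a 1:2:1 ratio (total parts = 4):
  red: 2483 × 1/4 = 620.75
  pink: 2483 × 2/4 = 1241.5
  white: 2483 × 1/4 = 620.75
χ² = Σ (O − E)² / E
  red: (653 − 620.75)² / 620.75 = 1.6755
  pink: (1261 − 1241.5)² / 1241.5 = 0.3063
  white: (569 − 620.75)² / 620.75 = 4.3142
χ² = 1.6755 + 0.3063 + 4.3142 = 6.296
Degrees of freedom = 3 − 1 = 2; critical value at α = 0.01 is 9.21.
Since 6.296 < 9.21, we fail to reject the null hypothesis — the data are consistent with the 1:2:1 ratio.

6.296; consistent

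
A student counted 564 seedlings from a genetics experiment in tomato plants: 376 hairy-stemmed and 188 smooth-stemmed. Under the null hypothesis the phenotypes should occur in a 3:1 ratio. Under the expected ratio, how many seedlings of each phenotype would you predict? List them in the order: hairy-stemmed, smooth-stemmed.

423, 141

Expected counts for N = 564 under a 3:1 ratio (total parts = 4):
  hairy-stemmed: 564 × 3/4 = 423
  smooth-stemmed: 564 × 1/4 = 141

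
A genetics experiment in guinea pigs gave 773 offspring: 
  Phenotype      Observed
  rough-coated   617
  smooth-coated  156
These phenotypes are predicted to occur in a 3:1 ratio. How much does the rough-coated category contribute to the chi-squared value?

Total ratio parts = 4. Expected numbers out of 773:
  rough-coated: 773 × 3/4 = 579.75
  smooth-coated: 773 × 1/4 = 193.25
Contribution of rough-coated: (617 − 579.75)² / 579.75 = 2.3934

2.393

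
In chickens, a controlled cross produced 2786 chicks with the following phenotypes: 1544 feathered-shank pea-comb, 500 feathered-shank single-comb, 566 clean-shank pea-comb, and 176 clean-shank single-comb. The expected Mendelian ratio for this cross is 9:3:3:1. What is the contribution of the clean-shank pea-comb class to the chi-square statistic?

3.643

The 9:3:3:1 ratio has 16 parts, so with N = 2786 the expected counts are:
  feathered-shank pea-comb: 2786 × 9/16 = 1567.125
  feathered-shank single-comb: 2786 × 3/16 = 522.375
  clean-shank pea-comb: 2786 × 3/16 = 522.375
  clean-shank single-comb: 2786 × 1/16 = 174.125
Contribution of clean-shank pea-comb: (566 − 522.375)² / 522.375 = 3.6432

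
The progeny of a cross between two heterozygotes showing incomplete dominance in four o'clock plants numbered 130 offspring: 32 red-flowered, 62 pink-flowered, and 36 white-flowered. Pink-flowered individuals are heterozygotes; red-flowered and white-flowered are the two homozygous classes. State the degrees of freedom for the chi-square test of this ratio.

2

With incomplete dominance, a heterozygote × heterozygote cross gives a 1:2:1 phenotypic ratio.
A goodness-of-fit test with 3 phenotype classes has df = 3 − 1 = 2.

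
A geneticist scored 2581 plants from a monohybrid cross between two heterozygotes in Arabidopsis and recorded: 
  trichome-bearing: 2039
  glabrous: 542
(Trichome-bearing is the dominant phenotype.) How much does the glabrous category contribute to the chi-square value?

16.522

For a monohybrid cross between heterozygotes with complete dominance, the expected phenotypic ratio is 3:1.
Total ratio parts = 4. Expected numbers out of 2581:
  trichome-bearing: 2581 × 3/4 = 1935.75
  glabrous: 2581 × 1/4 = 645.25
Contribution of glabrous: (542 − 645.25)² / 645.25 = 16.5216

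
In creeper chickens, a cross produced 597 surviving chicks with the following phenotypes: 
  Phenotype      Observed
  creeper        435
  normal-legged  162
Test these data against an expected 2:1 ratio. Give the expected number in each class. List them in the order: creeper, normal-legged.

398, 199

Total ratio parts = 3. Expected numbers out of 597:
  creeper: 597 × 2/3 = 398
  normal-legged: 597 × 1/3 = 199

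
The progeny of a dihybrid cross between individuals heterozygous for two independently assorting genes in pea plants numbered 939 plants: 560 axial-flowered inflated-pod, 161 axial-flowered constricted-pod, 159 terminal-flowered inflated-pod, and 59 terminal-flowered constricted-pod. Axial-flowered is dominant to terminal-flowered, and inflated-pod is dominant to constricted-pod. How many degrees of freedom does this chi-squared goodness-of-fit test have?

A dihybrid F₂ with independent assortment and complete dominance at both loci gives a 9:3:3:1 phenotypic ratio.
A goodness-of-fit test with 4 phenotype classes has df = 4 − 1 = 3.

3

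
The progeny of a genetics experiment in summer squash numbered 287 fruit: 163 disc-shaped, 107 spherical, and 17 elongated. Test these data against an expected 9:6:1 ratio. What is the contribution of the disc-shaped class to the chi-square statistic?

0.015

Total ratio parts = 16. Expected numbers out of 287:
  disc-shaped: 287 × 9/16 = 161.4375
  spherical: 287 × 6/16 = 107.625
  elongated: 287 × 1/16 = 17.9375
Contribution of disc-shaped: (163 − 161.4375)² / 161.4375 = 0.0151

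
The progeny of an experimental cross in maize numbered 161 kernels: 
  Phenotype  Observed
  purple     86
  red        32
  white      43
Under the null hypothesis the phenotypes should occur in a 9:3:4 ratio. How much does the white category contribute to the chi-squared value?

Expected counts for N = 161 under a 9:3:4 ratio (total parts = 16):
  purple: 161 × 9/16 = 90.5625
  red: 161 × 3/16 = 30.1875
  white: 161 × 4/16 = 40.25
Contribution of white: (43 − 40.25)² / 40.25 = 0.1879

0.188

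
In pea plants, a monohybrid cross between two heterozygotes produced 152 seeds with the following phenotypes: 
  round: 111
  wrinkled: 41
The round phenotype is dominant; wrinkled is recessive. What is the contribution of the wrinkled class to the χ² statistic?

For a monohybrid cross between heterozygotes with complete dominance, the expected phenotypic ratio is 3:1.
Total ratio parts = 4. Expected numbers out of 152:
  round: 152 × 3/4 = 114
  wrinkled: 152 × 1/4 = 38
Contribution of wrinkled: (41 − 38)² / 38 = 0.2368

0.237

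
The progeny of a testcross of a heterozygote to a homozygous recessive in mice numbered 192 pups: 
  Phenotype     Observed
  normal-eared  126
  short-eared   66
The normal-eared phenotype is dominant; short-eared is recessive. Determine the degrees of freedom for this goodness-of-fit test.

1

A testcross of a heterozygote (Aa × aa) gives a 1:1 phenotypic ratio.
A goodness-of-fit test with 2 phenotype classes has df = 2 − 1 = 1.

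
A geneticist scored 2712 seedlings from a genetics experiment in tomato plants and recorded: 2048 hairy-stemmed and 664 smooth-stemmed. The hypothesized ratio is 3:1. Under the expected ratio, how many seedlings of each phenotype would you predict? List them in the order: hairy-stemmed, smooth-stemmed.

2034, 678

Expected counts for N = 2712 under a 3:1 ratio (total parts = 4):
  hairy-stemmed: 2712 × 3/4 = 2034
  smooth-stemmed: 2712 × 1/4 = 678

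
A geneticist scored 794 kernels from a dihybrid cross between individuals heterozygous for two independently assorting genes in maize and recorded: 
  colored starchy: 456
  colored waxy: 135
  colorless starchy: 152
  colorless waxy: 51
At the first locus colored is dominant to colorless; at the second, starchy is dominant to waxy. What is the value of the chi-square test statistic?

A dihybrid F₂ with independent assortment and complete dominance at both loci gives a 9:3:3:1 phenotypic ratio.
Total ratio parts = 16. Expected numbers out of 794:
  colored starchy: 794 × 9/16 = 446.625
  colored waxy: 794 × 3/16 = 148.875
  colorless starchy: 794 × 3/16 = 148.875
  colorless waxy: 794 × 1/16 = 49.625
χ² = Σ (O − E)² / E
  colored starchy: (456 − 446.625)² / 446.625 = 0.1968
  colored waxy: (135 − 148.875)² / 148.875 = 1.2931
  colorless starchy: (152 − 148.875)² / 148.875 = 0.0656
  colorless waxy: (51 − 49.625)² / 49.625 = 0.0381
χ² = 0.1968 + 1.2931 + 0.0656 + 0.0381 = 1.5936 ≈ 1.594

1.594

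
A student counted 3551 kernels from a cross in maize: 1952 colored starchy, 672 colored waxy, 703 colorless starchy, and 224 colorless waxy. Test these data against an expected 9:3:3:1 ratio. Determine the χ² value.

3.187

Total ratio parts = 16. Expected numbers out of 3551:
  colored starchy: 3551 × 9/16 = 1997.4375
  colored waxy: 3551 × 3/16 = 665.8125
  colorless starchy: 3551 × 3/16 = 665.8125
  colorless waxy: 3551 × 1/16 = 221.9375
χ² = Σ (O − E)² / E
  colored starchy: (1952 − 1997.4375)² / 1997.4375 = 1.0336
  colored waxy: (672 − 665.8125)² / 665.8125 = 0.0575
  colorless starchy: (703 − 665.8125)² / 665.8125 = 2.0770
  colorless waxy: (224 − 221.9375)² / 221.9375 = 0.0192
χ² = 1.0336 + 0.0575 + 2.0770 + 0.0192 = 3.1873 ≈ 3.187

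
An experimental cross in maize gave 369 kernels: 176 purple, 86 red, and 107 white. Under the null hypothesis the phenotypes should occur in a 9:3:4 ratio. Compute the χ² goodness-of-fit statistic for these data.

11.243

The 9:3:4 ratio has 16 parts, so with N = 369 the expected counts are:
  purple: 369 × 9/16 = 207.5625
  red: 369 × 3/16 = 69.1875
  white: 369 × 4/16 = 92.25
χ² = Σ (O − E)² / E
  purple: (176 − 207.5625)² / 207.5625 = 4.7995
  red: (86 − 69.1875)² / 69.1875 = 4.0854
  white: (107 − 92.25)² / 92.25 = 2.3584
χ² = 4.7995 + 4.0854 + 2.3584 = 11.2433 ≈ 11.243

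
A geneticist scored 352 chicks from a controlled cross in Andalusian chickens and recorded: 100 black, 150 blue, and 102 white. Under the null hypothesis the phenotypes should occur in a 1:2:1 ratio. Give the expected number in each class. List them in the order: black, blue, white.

88, 176, 88

Total ratio parts = 4. Expected numbers out of 352:
  black: 352 × 1/4 = 88
  blue: 352 × 2/4 = 176
  white: 352 × 1/4 = 88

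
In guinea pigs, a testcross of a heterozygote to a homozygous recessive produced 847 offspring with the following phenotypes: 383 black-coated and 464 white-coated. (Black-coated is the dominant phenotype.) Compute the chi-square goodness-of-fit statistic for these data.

7.746

A testcross of a heterozygote (Aa × aa) gives a 1:1 phenotypic ratio.
The 1:1 ratio has 2 parts, so with N = 847 the expected counts are:
  black-coated: 847 × 1/2 = 423.5
  white-coated: 847 × 1/2 = 423.5
χ² = Σ (O − E)² / E
  black-coated: (383 − 423.5)² / 423.5 = 3.8731
  white-coated: (464 − 423.5)² / 423.5 = 3.8731
χ² = 3.8731 + 3.8731 = 7.7462 ≈ 7.746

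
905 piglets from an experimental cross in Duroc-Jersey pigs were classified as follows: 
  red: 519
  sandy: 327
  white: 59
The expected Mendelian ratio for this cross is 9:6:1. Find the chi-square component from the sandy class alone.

0.451

Under the 9:6:1 hypothesis (Σ ratio = 16, N = 905):
  red: 905 × 9/16 = 509.0625
  sandy: 905 × 6/16 = 339.375
  white: 905 × 1/16 = 56.5625
Contribution of sandy: (327 − 339.375)² / 339.375 = 0.4512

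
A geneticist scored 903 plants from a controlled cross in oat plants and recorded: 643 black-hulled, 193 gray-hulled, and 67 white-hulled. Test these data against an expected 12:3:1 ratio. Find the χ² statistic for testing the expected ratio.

Total ratio parts = 16. Expected numbers out of 903:
  black-hulled: 903 × 12/16 = 677.25
  gray-hulled: 903 × 3/16 = 169.3125
  white-hulled: 903 × 1/16 = 56.4375
χ² = Σ (O − E)² / E
  black-hulled: (643 − 677.25)² / 677.25 = 1.7321
  gray-hulled: (193 − 169.3125)² / 169.3125 = 3.3140
  white-hulled: (67 − 56.4375)² / 56.4375 = 1.9768
χ² = 1.7321 + 3.3140 + 1.9768 = 7.0229 ≈ 7.023

7.023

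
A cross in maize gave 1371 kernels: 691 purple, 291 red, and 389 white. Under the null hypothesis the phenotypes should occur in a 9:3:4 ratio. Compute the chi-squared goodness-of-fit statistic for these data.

Total ratio parts = 16. Expected numbers out of 1371:
  purple: 1371 × 9/16 = 771.1875
  red: 1371 × 3/16 = 257.0625
  white: 1371 × 4/16 = 342.75
χ² = Σ (O − E)² / E
  purple: (691 − 771.1875)² / 771.1875 = 8.3378
  red: (291 − 257.0625)² / 257.0625 = 4.4804
  white: (389 − 342.75)² / 342.75 = 6.2409
χ² = 8.3378 + 4.4804 + 6.2409 = 19.0591 ≈ 19.059

19.059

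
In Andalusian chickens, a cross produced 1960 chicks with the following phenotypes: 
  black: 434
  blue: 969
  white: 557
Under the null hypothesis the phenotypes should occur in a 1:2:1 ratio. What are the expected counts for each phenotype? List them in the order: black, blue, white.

490, 980, 490

Total ratio parts = 4. Expected numbers out of 1960:
  black: 1960 × 1/4 = 490
  blue: 1960 × 2/4 = 980
  white: 1960 × 1/4 = 490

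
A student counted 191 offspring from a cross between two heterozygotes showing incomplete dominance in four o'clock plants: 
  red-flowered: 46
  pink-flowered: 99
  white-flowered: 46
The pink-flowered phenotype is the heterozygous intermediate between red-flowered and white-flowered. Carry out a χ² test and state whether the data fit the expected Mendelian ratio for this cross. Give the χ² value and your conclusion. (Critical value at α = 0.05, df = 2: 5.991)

0.257; consistent

With incomplete dominance, a heterozygote × heterozygote cross gives a 1:2:1 phenotypic ratio.
The 1:2:1 ratio has 4 parts, so with N = 191 the expected counts are:
  red-flowered: 191 × 1/4 = 47.75
  pink-flowered: 191 × 2/4 = 95.5
  white-flowered: 191 × 1/4 = 47.75
χ² = Σ (O − E)² / E
  red-flowered: (46 − 47.75)² / 47.75 = 0.0641
  pink-flowered: (99 − 95.5)² / 95.5 = 0.1283
  white-flowered: (46 − 47.75)² / 47.75 = 0.0641
χ² = 0.0641 + 0.1283 + 0.0641 = 0.2565 ≈ 0.257
Degrees of freedom = 3 − 1 = 2; critical value at α = 0.05 is 5.991.
Since 0.257 < 5.991, we fail to reject the null hypothesis — the data are consistent with the 1:2:1 ratio.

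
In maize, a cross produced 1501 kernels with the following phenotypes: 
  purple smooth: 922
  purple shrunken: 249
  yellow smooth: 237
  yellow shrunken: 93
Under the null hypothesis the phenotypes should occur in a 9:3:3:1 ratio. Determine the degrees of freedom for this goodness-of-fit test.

3

A goodness-of-fit test with 4 phenotype classes has df = 4 − 1 = 3.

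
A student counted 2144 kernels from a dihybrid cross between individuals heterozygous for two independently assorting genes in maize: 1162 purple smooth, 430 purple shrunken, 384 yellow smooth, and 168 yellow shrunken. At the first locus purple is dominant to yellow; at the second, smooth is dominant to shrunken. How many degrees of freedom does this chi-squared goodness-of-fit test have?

3

A dihybrid F₂ with independent assortment and complete dominance at both loci gives a 9:3:3:1 phenotypic ratio.
A goodness-of-fit test with 4 phenotype classes has df = 4 − 1 = 3.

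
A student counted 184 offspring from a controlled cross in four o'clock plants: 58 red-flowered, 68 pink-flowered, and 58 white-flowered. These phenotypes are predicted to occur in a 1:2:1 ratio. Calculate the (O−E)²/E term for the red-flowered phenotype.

3.130

Total ratio parts = 4. Expected numbers out of 184:
  red-flowered: 184 × 1/4 = 46
  pink-flowered: 184 × 2/4 = 92
  white-flowered: 184 × 1/4 = 46
Contribution of red-flowered: (58 − 46)² / 46 = 3.1304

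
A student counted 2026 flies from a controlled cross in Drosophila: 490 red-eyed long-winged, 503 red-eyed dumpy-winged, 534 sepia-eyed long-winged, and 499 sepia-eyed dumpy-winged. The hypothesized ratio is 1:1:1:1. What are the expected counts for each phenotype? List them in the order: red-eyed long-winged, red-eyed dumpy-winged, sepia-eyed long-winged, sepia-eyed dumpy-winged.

506.5, 506.5, 506.5, 506.5

Under the 1:1:1:1 hypothesis (Σ ratio = 4, N = 2026):
  red-eyed long-winged: 2026 × 1/4 = 506.5
  red-eyed dumpy-winged: 2026 × 1/4 = 506.5
  sepia-eyed long-winged: 2026 × 1/4 = 506.5
  sepia-eyed dumpy-winged: 2026 × 1/4 = 506.5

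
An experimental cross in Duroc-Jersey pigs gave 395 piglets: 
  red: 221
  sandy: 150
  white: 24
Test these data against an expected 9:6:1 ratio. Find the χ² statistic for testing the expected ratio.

0.049

Total ratio parts = 16. Expected numbers out of 395:
  red: 395 × 9/16 = 222.1875
  sandy: 395 × 6/16 = 148.125
  white: 395 × 1/16 = 24.6875
χ² = Σ (O − E)² / E
  red: (221 − 222.1875)² / 222.1875 = 0.0063
  sandy: (150 − 148.125)² / 148.125 = 0.0237
  white: (24 − 24.6875)² / 24.6875 = 0.0191
χ² = 0.0063 + 0.0237 + 0.0191 = 0.0491 ≈ 0.049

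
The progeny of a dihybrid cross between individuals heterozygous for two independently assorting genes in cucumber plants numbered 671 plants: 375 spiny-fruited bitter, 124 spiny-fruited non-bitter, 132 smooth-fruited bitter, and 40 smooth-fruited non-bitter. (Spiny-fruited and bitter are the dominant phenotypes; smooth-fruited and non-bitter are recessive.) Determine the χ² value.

A dihybrid F₂ with independent assortment and complete dominance at both loci gives a 9:3:3:1 phenotypic ratio.
Total ratio parts = 16. Expected numbers out of 671:
  spiny-fruited bitter: 671 × 9/16 = 377.4375
  spiny-fruited non-bitter: 671 × 3/16 = 125.8125
  smooth-fruited bitter: 671 × 3/16 = 125.8125
  smooth-fruited non-bitter: 671 × 1/16 = 41.9375
χ² = Σ (O − E)² / E
  spiny-fruited bitter: (375 − 377.4375)² / 377.4375 = 0.0157
  spiny-fruited non-bitter: (124 − 125.8125)² / 125.8125 = 0.0261
  smooth-fruited bitter: (132 − 125.8125)² / 125.8125 = 0.3043
  smooth-fruited non-bitter: (40 − 41.9375)² / 41.9375 = 0.0895
χ² = 0.0157 + 0.0261 + 0.3043 + 0.0895 = 0.4356 ≈ 0.436

0.436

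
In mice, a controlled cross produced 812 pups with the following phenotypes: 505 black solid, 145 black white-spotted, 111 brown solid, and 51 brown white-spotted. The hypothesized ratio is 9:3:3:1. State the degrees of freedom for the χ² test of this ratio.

3

A goodness-of-fit test with 4 phenotype classes has df = 4 − 1 = 3.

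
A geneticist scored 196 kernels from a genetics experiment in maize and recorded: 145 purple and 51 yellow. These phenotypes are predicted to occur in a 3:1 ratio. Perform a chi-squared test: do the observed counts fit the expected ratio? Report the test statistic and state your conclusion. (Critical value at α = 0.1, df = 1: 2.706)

Expected counts for N = 196 under a 3:1 ratio (total parts = 4):
  purple: 196 × 3/4 = 147
  yellow: 196 × 1/4 = 49
χ² = Σ (O − E)² / E
  purple: (145 − 147)² / 147 = 0.0272
  yellow: (51 − 49)² / 49 = 0.0816
χ² = 0.0272 + 0.0816 = 0.1088 ≈ 0.109
Degrees of freedom = 2 − 1 = 1; critical value at α = 0.1 is 2.706.
Since 0.109 < 2.706, we fail to reject the null hypothesis — the data are consistent with the 3:1 ratio.

0.109; consistent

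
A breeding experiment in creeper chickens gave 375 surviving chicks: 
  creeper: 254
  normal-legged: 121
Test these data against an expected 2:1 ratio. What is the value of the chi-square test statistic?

0.192

Under the 2:1 hypothesis (Σ ratio = 3, N = 375):
  creeper: 375 × 2/3 = 250
  normal-legged: 375 × 1/3 = 125
χ² = Σ (O − E)² / E
  creeper: (254 − 250)² / 250 = 0.0640
  normal-legged: (121 − 125)² / 125 = 0.1280
χ² = 0.0640 + 0.1280 = 0.192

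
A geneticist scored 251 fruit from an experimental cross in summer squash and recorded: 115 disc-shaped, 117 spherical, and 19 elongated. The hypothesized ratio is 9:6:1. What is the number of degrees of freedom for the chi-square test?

A goodness-of-fit test with 3 phenotype classes has df = 3 − 1 = 2.

2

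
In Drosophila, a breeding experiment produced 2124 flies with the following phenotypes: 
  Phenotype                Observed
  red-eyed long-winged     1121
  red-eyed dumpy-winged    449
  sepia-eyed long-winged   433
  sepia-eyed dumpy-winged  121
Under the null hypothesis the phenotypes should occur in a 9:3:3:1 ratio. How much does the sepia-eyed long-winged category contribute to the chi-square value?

3.032

Expected counts for N = 2124 under a 9:3:3:1 ratio (total parts = 16):
  red-eyed long-winged: 2124 × 9/16 = 1194.75
  red-eyed dumpy-winged: 2124 × 3/16 = 398.25
  sepia-eyed long-winged: 2124 × 3/16 = 398.25
  sepia-eyed dumpy-winged: 2124 × 1/16 = 132.75
Contribution of sepia-eyed long-winged: (433 − 398.25)² / 398.25 = 3.0322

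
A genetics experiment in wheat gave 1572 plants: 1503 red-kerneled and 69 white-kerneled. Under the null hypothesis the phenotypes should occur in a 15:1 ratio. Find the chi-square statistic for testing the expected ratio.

9.289

The 15:1 ratio has 16 parts, so with N = 1572 the expected counts are:
  red-kerneled: 1572 × 15/16 = 1473.75
  white-kerneled: 1572 × 1/16 = 98.25
χ² = Σ (O − E)² / E
  red-kerneled: (1503 − 1473.75)² / 1473.75 = 0.5805
  white-kerneled: (69 − 98.25)² / 98.25 = 8.7080
χ² = 0.5805 + 8.7080 = 9.2885 ≈ 9.289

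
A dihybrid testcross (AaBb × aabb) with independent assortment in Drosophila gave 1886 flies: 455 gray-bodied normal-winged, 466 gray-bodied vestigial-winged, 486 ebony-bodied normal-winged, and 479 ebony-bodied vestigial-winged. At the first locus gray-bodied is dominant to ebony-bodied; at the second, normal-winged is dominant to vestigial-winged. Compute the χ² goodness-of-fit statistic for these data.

A dihybrid testcross with independent assortment gives a 1:1:1:1 ratio.
Under the 1:1:1:1 hypothesis (Σ ratio = 4, N = 1886):
  gray-bodied normal-winged: 1886 × 1/4 = 471.5
  gray-bodied vestigial-winged: 1886 × 1/4 = 471.5
  ebony-bodied normal-winged: 1886 × 1/4 = 471.5
  ebony-bodied vestigial-winged: 1886 × 1/4 = 471.5
χ² = Σ (O − E)² / E
  gray-bodied normal-winged: (455 − 471.5)² / 471.5 = 0.5774
  gray-bodied vestigial-winged: (466 − 471.5)² / 471.5 = 0.0642
  ebony-bodied normal-winged: (486 − 471.5)² / 471.5 = 0.4459
  ebony-bodied vestigial-winged: (479 − 471.5)² / 471.5 = 0.1193
χ² = 0.5774 + 0.0642 + 0.4459 + 0.1193 = 1.2068 ≈ 1.207

1.207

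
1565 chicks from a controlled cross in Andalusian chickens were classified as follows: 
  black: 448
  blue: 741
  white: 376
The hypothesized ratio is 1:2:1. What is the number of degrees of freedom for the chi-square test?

A goodness-of-fit test with 3 phenotype classes has df = 3 − 1 = 2.

2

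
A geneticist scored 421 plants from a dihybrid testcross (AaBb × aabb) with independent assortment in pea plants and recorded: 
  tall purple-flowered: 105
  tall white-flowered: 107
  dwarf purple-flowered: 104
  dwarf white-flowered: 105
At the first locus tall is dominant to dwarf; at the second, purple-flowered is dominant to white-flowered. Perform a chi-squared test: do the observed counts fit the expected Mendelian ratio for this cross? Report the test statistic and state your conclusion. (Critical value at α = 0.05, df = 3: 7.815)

0.045; consistent

A dihybrid testcross with independent assortment gives a 1:1:1:1 ratio.
Total ratio parts = 4. Expected numbers out of 421:
  tall purple-flowered: 421 × 1/4 = 105.25
  tall white-flowered: 421 × 1/4 = 105.25
  dwarf purple-flowered: 421 × 1/4 = 105.25
  dwarf white-flowered: 421 × 1/4 = 105.25
χ² = Σ (O − E)² / E
  tall purple-flowered: (105 − 105.25)² / 105.25 = 0.0006
  tall white-flowered: (107 − 105.25)² / 105.25 = 0.0291
  dwarf purple-flowered: (104 − 105.25)² / 105.25 = 0.0148
  dwarf white-flowered: (105 − 105.25)² / 105.25 = 0.0006
χ² = 0.0006 + 0.0291 + 0.0148 + 0.0006 = 0.0451 ≈ 0.045
Degrees of freedom = 4 − 1 = 3; critical value at α = 0.05 is 7.815.
Since 0.045 < 7.815, we fail to reject the null hypothesis — the data are consistent with the 1:1:1:1 ratio.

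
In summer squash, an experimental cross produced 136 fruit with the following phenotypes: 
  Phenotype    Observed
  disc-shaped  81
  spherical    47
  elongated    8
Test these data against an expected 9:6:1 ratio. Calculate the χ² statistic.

Total ratio parts = 16. Expected numbers out of 136:
  disc-shaped: 136 × 9/16 = 76.5
  spherical: 136 × 6/16 = 51
  elongated: 136 × 1/16 = 8.5
χ² = Σ (O − E)² / E
  disc-shaped: (81 − 76.5)² / 76.5 = 0.2647
  spherical: (47 − 51)² / 51 = 0.3137
  elongated: (8 − 8.5)² / 8.5 = 0.0294
χ² = 0.2647 + 0.3137 + 0.0294 = 0.6078 ≈ 0.608

0.608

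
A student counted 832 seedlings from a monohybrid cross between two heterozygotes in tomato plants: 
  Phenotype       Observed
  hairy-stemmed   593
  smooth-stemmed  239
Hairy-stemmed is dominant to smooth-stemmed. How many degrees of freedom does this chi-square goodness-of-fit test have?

For a monohybrid cross between heterozygotes with complete dominance, the expected phenotypic ratio is 3:1.
A goodness-of-fit test with 2 phenotype classes has df = 2 − 1 = 1.

1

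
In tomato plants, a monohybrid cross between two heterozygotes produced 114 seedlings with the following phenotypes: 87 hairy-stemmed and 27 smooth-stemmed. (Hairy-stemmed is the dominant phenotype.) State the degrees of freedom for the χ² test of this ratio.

1

For a monohybrid cross between heterozygotes with complete dominance, the expected phenotypic ratio is 3:1.
A goodness-of-fit test with 2 phenotype classes has df = 2 − 1 = 1.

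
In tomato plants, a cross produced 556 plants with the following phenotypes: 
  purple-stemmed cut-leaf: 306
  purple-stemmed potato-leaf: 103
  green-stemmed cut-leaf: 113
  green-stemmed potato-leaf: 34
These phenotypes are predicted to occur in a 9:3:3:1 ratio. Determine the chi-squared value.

0.911

Total ratio parts = 16. Expected numbers out of 556:
  purple-stemmed cut-leaf: 556 × 9/16 = 312.75
  purple-stemmed potato-leaf: 556 × 3/16 = 104.25
  green-stemmed cut-leaf: 556 × 3/16 = 104.25
  green-stemmed potato-leaf: 556 × 1/16 = 34.75
χ² = Σ (O − E)² / E
  purple-stemmed cut-leaf: (306 − 312.75)² / 312.75 = 0.1457
  purple-stemmed potato-leaf: (103 − 104.25)² / 104.25 = 0.0150
  green-stemmed cut-leaf: (113 − 104.25)² / 104.25 = 0.7344
  green-stemmed potato-leaf: (34 − 34.75)² / 34.75 = 0.0162
χ² = 0.1457 + 0.0150 + 0.7344 + 0.0162 = 0.9113 ≈ 0.911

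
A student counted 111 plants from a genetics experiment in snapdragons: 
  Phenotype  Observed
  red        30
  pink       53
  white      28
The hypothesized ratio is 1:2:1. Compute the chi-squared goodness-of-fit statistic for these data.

Expected counts for N = 111 under a 1:2:1 ratio (total parts = 4):
  red: 111 × 1/4 = 27.75
  pink: 111 × 2/4 = 55.5
  white: 111 × 1/4 = 27.75
χ² = Σ (O − E)² / E
  red: (30 − 27.75)² / 27.75 = 0.1824
  pink: (53 − 55.5)² / 55.5 = 0.1126
  white: (28 − 27.75)² / 27.75 = 0.0023
χ² = 0.1824 + 0.1126 + 0.0023 = 0.2973 ≈ 0.297

0.297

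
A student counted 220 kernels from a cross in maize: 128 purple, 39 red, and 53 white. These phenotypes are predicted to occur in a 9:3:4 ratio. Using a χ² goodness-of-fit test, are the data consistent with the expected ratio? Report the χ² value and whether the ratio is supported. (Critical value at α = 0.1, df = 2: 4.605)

0.341; consistent

Total ratio parts = 16. Expected numbers out of 220:
  purple: 220 × 9/16 = 123.75
  red: 220 × 3/16 = 41.25
  white: 220 × 4/16 = 55
χ² = Σ (O − E)² / E
  purple: (128 − 123.75)² / 123.75 = 0.1460
  red: (39 − 41.25)² / 41.25 = 0.1227
  white: (53 − 55)² / 55 = 0.0727
χ² = 0.1460 + 0.1227 + 0.0727 = 0.3414 ≈ 0.341
Degrees of freedom = 3 − 1 = 2; critical value at α = 0.1 is 4.605.
Since 0.341 < 4.605, we fail to reject the null hypothesis — the data are consistent with the 9:3:4 ratio.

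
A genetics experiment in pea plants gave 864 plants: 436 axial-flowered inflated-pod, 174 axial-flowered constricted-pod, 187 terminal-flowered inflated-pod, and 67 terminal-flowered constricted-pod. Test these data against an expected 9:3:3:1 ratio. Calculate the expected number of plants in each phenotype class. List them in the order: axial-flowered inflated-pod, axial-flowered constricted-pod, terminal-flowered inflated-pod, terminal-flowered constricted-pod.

486, 162, 162, 54

The 9:3:3:1 ratio has 16 parts, so with N = 864 the expected counts are:
  axial-flowered inflated-pod: 864 × 9/16 = 486
  axial-flowered constricted-pod: 864 × 3/16 = 162
  terminal-flowered inflated-pod: 864 × 3/16 = 162
  terminal-flowered constricted-pod: 864 × 1/16 = 54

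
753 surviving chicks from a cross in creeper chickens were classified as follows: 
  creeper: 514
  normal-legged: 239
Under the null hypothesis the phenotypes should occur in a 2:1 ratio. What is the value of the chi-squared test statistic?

0.861

The 2:1 ratio has 3 parts, so with N = 753 the expected counts are:
  creeper: 753 × 2/3 = 502
  normal-legged: 753 × 1/3 = 251
χ² = Σ (O − E)² / E
  creeper: (514 − 502)² / 502 = 0.2869
  normal-legged: (239 − 251)² / 251 = 0.5737
χ² = 0.2869 + 0.5737 = 0.8606 ≈ 0.861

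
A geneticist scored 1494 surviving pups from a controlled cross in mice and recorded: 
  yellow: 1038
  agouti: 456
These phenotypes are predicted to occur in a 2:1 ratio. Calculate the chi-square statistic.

5.313

The 2:1 ratio has 3 parts, so with N = 1494 the expected counts are:
  yellow: 1494 × 2/3 = 996
  agouti: 1494 × 1/3 = 498
χ² = Σ (O − E)² / E
  yellow: (1038 − 996)² / 996 = 1.7711
  agouti: (456 − 498)² / 498 = 3.5422
χ² = 1.7711 + 3.5422 = 5.3133 ≈ 5.313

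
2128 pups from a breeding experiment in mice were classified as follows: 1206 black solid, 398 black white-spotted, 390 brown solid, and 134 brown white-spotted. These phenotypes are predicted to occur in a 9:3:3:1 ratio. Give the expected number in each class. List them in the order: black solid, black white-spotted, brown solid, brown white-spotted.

1197, 399, 399, 133

Total ratio parts = 16. Expected numbers out of 2128:
  black solid: 2128 × 9/16 = 1197
  black white-spotted: 2128 × 3/16 = 399
  brown solid: 2128 × 3/16 = 399
  brown white-spotted: 2128 × 1/16 = 133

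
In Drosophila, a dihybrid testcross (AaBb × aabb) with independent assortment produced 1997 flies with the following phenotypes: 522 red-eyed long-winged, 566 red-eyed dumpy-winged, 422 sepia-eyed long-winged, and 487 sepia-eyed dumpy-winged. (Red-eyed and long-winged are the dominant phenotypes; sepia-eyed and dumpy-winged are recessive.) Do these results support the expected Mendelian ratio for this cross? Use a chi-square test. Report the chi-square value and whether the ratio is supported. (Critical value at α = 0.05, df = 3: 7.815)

A dihybrid testcross with independent assortment gives a 1:1:1:1 ratio.
Total ratio parts = 4. Expected numbers out of 1997:
  red-eyed long-winged: 1997 × 1/4 = 499.25
  red-eyed dumpy-winged: 1997 × 1/4 = 499.25
  sepia-eyed long-winged: 1997 × 1/4 = 499.25
  sepia-eyed dumpy-winged: 1997 × 1/4 = 499.25
χ² = Σ (O − E)² / E
  red-eyed long-winged: (522 − 499.25)² / 499.25 = 1.0367
  red-eyed dumpy-winged: (566 − 499.25)² / 499.25 = 8.9245
  sepia-eyed long-winged: (422 − 499.25)² / 499.25 = 11.9531
  sepia-eyed dumpy-winged: (487 − 499.25)² / 499.25 = 0.3006
χ² = 1.0367 + 8.9245 + 11.9531 + 0.3006 = 22.2149 ≈ 22.215
Degrees of freedom = 4 − 1 = 3; critical value at α = 0.05 is 7.815.
Since 22.215 > 7.815, we reject the null hypothesis — the data do not fit the 1:1:1:1 ratio.

22.215; not consistent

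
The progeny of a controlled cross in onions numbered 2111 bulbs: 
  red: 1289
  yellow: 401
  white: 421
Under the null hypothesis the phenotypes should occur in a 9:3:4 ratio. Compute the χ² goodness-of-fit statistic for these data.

30.347

Under the 9:3:4 hypothesis (Σ ratio = 16, N = 2111):
  red: 2111 × 9/16 = 1187.4375
  yellow: 2111 × 3/16 = 395.8125
  white: 2111 × 4/16 = 527.75
χ² = Σ (O − E)² / E
  red: (1289 − 1187.4375)² / 1187.4375 = 8.6867
  yellow: (401 − 395.8125)² / 395.8125 = 0.0680
  white: (421 − 527.75)² / 527.75 = 21.5927
χ² = 8.6867 + 0.0680 + 21.5927 = 30.3474 ≈ 30.347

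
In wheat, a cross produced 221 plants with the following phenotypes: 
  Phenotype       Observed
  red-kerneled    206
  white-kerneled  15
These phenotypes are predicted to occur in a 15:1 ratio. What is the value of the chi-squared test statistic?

0.109

Under the 15:1 hypothesis (Σ ratio = 16, N = 221):
  red-kerneled: 221 × 15/16 = 207.1875
  white-kerneled: 221 × 1/16 = 13.8125
χ² = Σ (O − E)² / E
  red-kerneled: (206 − 207.1875)² / 207.1875 = 0.0068
  white-kerneled: (15 − 13.8125)² / 13.8125 = 0.1021
χ² = 0.0068 + 0.1021 = 0.1089 ≈ 0.109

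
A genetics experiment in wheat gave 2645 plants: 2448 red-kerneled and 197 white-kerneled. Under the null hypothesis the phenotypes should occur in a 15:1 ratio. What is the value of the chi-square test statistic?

Under the 15:1 hypothesis (Σ ratio = 16, N = 2645):
  red-kerneled: 2645 × 15/16 = 2479.6875
  white-kerneled: 2645 × 1/16 = 165.3125
χ² = Σ (O − E)² / E
  red-kerneled: (2448 − 2479.6875)² / 2479.6875 = 0.4049
  white-kerneled: (197 − 165.3125)² / 165.3125 = 6.0739
χ² = 0.4049 + 6.0739 = 6.4788 ≈ 6.479

6.479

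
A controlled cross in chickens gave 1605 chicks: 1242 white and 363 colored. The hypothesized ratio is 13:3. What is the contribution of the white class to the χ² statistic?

2.954

Total ratio parts = 16. Expected numbers out of 1605:
  white: 1605 × 13/16 = 1304.0625
  colored: 1605 × 3/16 = 300.9375
Contribution of white: (1242 − 1304.0625)² / 1304.0625 = 2.9537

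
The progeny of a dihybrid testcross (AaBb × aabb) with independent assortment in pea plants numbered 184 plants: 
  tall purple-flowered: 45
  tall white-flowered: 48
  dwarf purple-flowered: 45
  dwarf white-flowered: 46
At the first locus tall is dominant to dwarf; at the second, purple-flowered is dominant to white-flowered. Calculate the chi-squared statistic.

A dihybrid testcross with independent assortment gives a 1:1:1:1 ratio.
The 1:1:1:1 ratio has 4 parts, so with N = 184 the expected counts are:
  tall purple-flowered: 184 × 1/4 = 46
  tall white-flowered: 184 × 1/4 = 46
  dwarf purple-flowered: 184 × 1/4 = 46
  dwarf white-flowered: 184 × 1/4 = 46
χ² = Σ (O − E)² / E
  tall purple-flowered: (45 − 46)² / 46 = 0.0217
  tall white-flowered: (48 − 46)² / 46 = 0.0870
  dwarf purple-flowered: (45 − 46)² / 46 = 0.0217
  dwarf white-flowered: (46 − 46)² / 46 = 0.0000
χ² = 0.0217 + 0.0870 + 0.0217 + 0.0000 = 0.1304 ≈ 0.130

0.130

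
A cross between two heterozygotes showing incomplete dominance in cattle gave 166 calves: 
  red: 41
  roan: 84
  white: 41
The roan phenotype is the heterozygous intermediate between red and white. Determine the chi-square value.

0.024

With incomplete dominance, a heterozygote × heterozygote cross gives a 1:2:1 phenotypic ratio.
Total ratio parts = 4. Expected numbers out of 166:
  red: 166 × 1/4 = 41.5
  roan: 166 × 2/4 = 83
  white: 166 × 1/4 = 41.5
χ² = Σ (O − E)² / E
  red: (41 − 41.5)² / 41.5 = 0.0060
  roan: (84 − 83)² / 83 = 0.0120
  white: (41 − 41.5)² / 41.5 = 0.0060
χ² = 0.0060 + 0.0120 + 0.0060 = 0.024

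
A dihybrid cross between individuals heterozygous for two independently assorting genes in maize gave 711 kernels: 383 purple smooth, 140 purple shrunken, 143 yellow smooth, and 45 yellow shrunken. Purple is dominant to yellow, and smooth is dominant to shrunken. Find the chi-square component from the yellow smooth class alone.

A dihybrid F₂ with independent assortment and complete dominance at both loci gives a 9:3:3:1 phenotypic ratio.
Under the 9:3:3:1 hypothesis (Σ ratio = 16, N = 711):
  purple smooth: 711 × 9/16 = 399.9375
  purple shrunken: 711 × 3/16 = 133.3125
  yellow smooth: 711 × 3/16 = 133.3125
  yellow shrunken: 711 × 1/16 = 44.4375
Contribution of yellow smooth: (143 − 133.3125)² / 133.3125 = 0.7040

0.704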